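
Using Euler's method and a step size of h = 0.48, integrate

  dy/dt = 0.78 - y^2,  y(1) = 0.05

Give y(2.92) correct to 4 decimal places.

0.8763

Euler: y_{n+1} = y_n + h·f(t_n, y_n).
t=1.000000, y=0.050000: f=0.777500 → y ← 0.050000 + 0.48·0.777500 = 0.423200
t=1.480000, y=0.423200: f=0.600902 → y ← 0.423200 + 0.48·0.600902 = 0.711633
t=1.960000, y=0.711633: f=0.273579 → y ← 0.711633 + 0.48·0.273579 = 0.842951
t=2.440000, y=0.842951: f=0.069434 → y ← 0.842951 + 0.48·0.069434 = 0.876279
y(2.92) ≈ 0.8763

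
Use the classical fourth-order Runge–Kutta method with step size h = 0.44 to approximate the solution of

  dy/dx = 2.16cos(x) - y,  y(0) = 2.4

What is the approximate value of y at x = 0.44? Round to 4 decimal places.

RK4: k1 = f(x_n, y_n); k2 = f(x_n + h/2, y_n + (h/2)·k1); k3 = f(x_n + h/2, y_n + (h/2)·k2); k4 = f(x_n + h, y_n + h·k3); y_{n+1} = y_n + (h/6)·(k1 + 2k2 + 2k3 + k4).
x=0.000000, y=2.400000:
  k1 = f(0.000000, 2.400000) = -0.240000
  k2 = f(0.220000, 2.347200) = -0.239262
  k3 = f(0.220000, 2.347362) = -0.239424
  k4 = f(0.440000, 2.294653) = -0.340390
  y ← 2.400000 + (0.44/6)·(k1 + 2k2 + 2k3 + k4) = 2.287231
y(0.44) ≈ 2.2872

2.2872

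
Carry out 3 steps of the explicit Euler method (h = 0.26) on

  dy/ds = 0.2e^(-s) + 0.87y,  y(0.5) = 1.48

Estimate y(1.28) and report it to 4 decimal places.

2.8246

Euler: y_{n+1} = y_n + h·f(s_n, y_n).
s=0.500000, y=1.480000: f=1.408906 → y ← 1.480000 + 0.26·1.408906 = 1.846316
s=0.760000, y=1.846316: f=1.699828 → y ← 1.846316 + 0.26·1.699828 = 2.288271
s=1.020000, y=2.288271: f=2.062915 → y ← 2.288271 + 0.26·2.062915 = 2.824629
y(1.28) ≈ 2.8246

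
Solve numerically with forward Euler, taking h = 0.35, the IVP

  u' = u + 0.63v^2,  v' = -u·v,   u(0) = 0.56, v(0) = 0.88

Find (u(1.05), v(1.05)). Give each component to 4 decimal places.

1.8884, 0.2502

Euler on (u,v): u_{n+1} = u_n + h·u', v_{n+1} = v_n + h·v'.
0.000000: (0.560000, 0.880000); f=(1.047872, -0.492800) → (0.926755, 0.707520)
0.350000: (0.926755, 0.707520); f=(1.242123, -0.655698) → (1.361498, 0.478026)
0.700000: (1.361498, 0.478026); f=(1.505459, -0.650831) → (1.888409, 0.250235)
(u(1.05), v(1.05)) ≈ (1.8884, 0.2502)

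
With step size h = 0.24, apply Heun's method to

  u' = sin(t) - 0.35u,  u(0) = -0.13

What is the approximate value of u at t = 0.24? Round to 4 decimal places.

Heun: k1 = f(t_n, u_n); k2 = f(t_n + h, u_n + h·k1); u_{n+1} = u_n + (h/2)·(k1 + k2).
t=0.000000, u=-0.130000:
  k1 = f(0.000000, -0.130000) = 0.045500
  k2 = f(0.240000, -0.119080) = 0.279381
  u ← -0.130000 + (0.24/2)·(0.045500 + 0.279381) = -0.091014
u(0.24) ≈ -0.0910

-0.0910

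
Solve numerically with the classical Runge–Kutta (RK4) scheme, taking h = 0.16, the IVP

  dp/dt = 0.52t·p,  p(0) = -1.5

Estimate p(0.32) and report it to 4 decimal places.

RK4: k1 = f(t_n, p_n); k2 = f(t_n + h/2, p_n + (h/2)·k1); k3 = f(t_n + h/2, p_n + (h/2)·k2); k4 = f(t_n + h, p_n + h·k3); p_{n+1} = p_n + (h/6)·(k1 + 2k2 + 2k3 + k4).
t=0.000000, p=-1.500000:
  k1 = f(0.000000, -1.500000) = 0.000000
  k2 = f(0.080000, -1.500000) = -0.062400
  k3 = f(0.080000, -1.504992) = -0.062608
  k4 = f(0.160000, -1.510017) = -0.125633
  p ← -1.500000 + (0.16/6)·(k1 + 2k2 + 2k3 + k4) = -1.510017
t=0.160000, p=-1.510017:
  k1 = f(0.160000, -1.510017) = -0.125633
  k2 = f(0.240000, -1.520068) = -0.189704
  k3 = f(0.240000, -1.525194) = -0.190344
  k4 = f(0.320000, -1.540472) = -0.256335
  p ← -1.510017 + (0.16/6)·(k1 + 2k2 + 2k3 + k4) = -1.540472
p(0.32) ≈ -1.5405

-1.5405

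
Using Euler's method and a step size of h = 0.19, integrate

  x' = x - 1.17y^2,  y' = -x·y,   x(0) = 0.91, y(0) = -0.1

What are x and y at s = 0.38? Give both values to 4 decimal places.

1.2845, -0.0657

Euler on (x,y): x_{n+1} = x_n + h·x', y_{n+1} = y_n + h·y'.
0.000000: (0.910000, -0.100000); f=(0.898300, 0.091000) → (1.080677, -0.082710)
0.190000: (1.080677, -0.082710); f=(1.072673, 0.089383) → (1.284485, -0.065727)
(x(0.38), y(0.38)) ≈ (1.2845, -0.0657)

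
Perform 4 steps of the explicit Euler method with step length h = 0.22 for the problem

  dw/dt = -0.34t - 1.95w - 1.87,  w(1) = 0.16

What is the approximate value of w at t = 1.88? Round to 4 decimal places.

Euler: w_{n+1} = w_n + h·f(t_n, w_n).
t=1.000000, w=0.160000: f=-2.522000 → w ← 0.160000 + 0.22·(-2.522000) = -0.394840
t=1.220000, w=-0.394840: f=-1.514862 → w ← -0.394840 + 0.22·(-1.514862) = -0.728110
t=1.440000, w=-0.728110: f=-0.939786 → w ← -0.728110 + 0.22·(-0.939786) = -0.934863
t=1.660000, w=-0.934863: f=-0.611418 → w ← -0.934863 + 0.22·(-0.611418) = -1.069375
w(1.88) ≈ -1.0694

-1.0694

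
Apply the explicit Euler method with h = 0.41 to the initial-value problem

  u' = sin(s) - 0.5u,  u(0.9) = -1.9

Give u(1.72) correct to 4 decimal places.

-0.5494

Euler: u_{n+1} = u_n + h·f(s_n, u_n).
s=0.900000, u=-1.900000: f=1.733327 → u ← -1.900000 + 0.41·1.733327 = -1.189336
s=1.310000, u=-1.189336: f=1.560853 → u ← -1.189336 + 0.41·1.560853 = -0.549386
u(1.72) ≈ -0.5494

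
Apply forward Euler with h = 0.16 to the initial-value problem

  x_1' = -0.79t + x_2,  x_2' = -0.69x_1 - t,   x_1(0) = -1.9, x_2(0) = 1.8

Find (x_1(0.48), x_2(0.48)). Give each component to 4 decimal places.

Euler on (x_1,x_2): x_1_{n+1} = x_1_n + h·x_1', x_2_{n+1} = x_2_n + h·x_2'.
0.000000: (-1.900000, 1.800000); f=(1.800000, 1.311000) → (-1.612000, 2.009760)
0.160000: (-1.612000, 2.009760); f=(1.883360, 0.952280) → (-1.310662, 2.162125)
0.320000: (-1.310662, 2.162125); f=(1.909325, 0.584357) → (-1.005170, 2.255622)
(x_1(0.48), x_2(0.48)) ≈ (-1.0052, 2.2556)

-1.0052, 2.2556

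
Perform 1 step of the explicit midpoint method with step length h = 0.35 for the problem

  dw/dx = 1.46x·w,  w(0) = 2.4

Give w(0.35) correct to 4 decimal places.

2.6146

Midpoint: k1 = f(x_n, w_n); k2 = f(x_n + h/2, w_n + (h/2)·k1); w_{n+1} = w_n + h·k2.
x=0.000000, w=2.400000:
  k1 = f(0.000000, 2.400000) = 0.000000
  k2 = f(0.175000, 2.400000) = 0.613200
  w ← 2.400000 + 0.35·0.613200 = 2.614620
w(0.35) ≈ 2.6146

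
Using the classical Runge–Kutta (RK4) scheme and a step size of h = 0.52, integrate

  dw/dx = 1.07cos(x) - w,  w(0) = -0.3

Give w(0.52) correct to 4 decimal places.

0.2332

RK4: k1 = f(x_n, w_n); k2 = f(x_n + h/2, w_n + (h/2)·k1); k3 = f(x_n + h/2, w_n + (h/2)·k2); k4 = f(x_n + h, w_n + h·k3); w_{n+1} = w_n + (h/6)·(k1 + 2k2 + 2k3 + k4).
x=0.000000, w=-0.300000:
  k1 = f(0.000000, -0.300000) = 1.370000
  k2 = f(0.260000, 0.056200) = 0.977837
  k3 = f(0.260000, -0.045762) = 1.079800
  k4 = f(0.520000, 0.261496) = 0.667071
  w ← -0.300000 + (0.52/6)·(k1 + 2k2 + 2k3 + k4) = 0.233203
w(0.52) ≈ 0.2332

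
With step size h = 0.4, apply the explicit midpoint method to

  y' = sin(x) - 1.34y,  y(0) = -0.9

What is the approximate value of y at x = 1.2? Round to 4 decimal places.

Midpoint: k1 = f(x_n, y_n); k2 = f(x_n + h/2, y_n + (h/2)·k1); y_{n+1} = y_n + h·k2.
x=0.000000, y=-0.900000:
  k1 = f(0.000000, -0.900000) = 1.206000
  k2 = f(0.200000, -0.658800) = 1.081461
  y ← -0.900000 + 0.4·1.081461 = -0.467415
x=0.400000, y=-0.467415:
  k1 = f(0.400000, -0.467415) = 1.015755
  k2 = f(0.600000, -0.264264) = 0.918757
  y ← -0.467415 + 0.4·0.918757 = -0.099913
x=0.800000, y=-0.099913:
  k1 = f(0.800000, -0.099913) = 0.851239
  k2 = f(1.000000, 0.070335) = 0.747222
  y ← -0.099913 + 0.4·0.747222 = 0.198976
y(1.2) ≈ 0.1990

0.1990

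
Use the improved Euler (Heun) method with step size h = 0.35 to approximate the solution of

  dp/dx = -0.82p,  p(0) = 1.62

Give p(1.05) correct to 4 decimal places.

Heun: k1 = f(x_n, p_n); k2 = f(x_n + h, p_n + h·k1); p_{n+1} = p_n + (h/2)·(k1 + k2).
x=0.000000, p=1.620000:
  k1 = f(0.000000, 1.620000) = -1.328400
  k2 = f(0.350000, 1.155060) = -0.947149
  p ← 1.620000 + (0.35/2)·(-1.328400 + (-0.947149)) = 1.221779
x=0.350000, p=1.221779:
  k1 = f(0.350000, 1.221779) = -1.001859
  k2 = f(0.700000, 0.871128) = -0.714325
  p ← 1.221779 + (0.35/2)·(-1.001859 + (-0.714325)) = 0.921447
x=0.700000, p=0.921447:
  k1 = f(0.700000, 0.921447) = -0.755586
  k2 = f(1.050000, 0.656991) = -0.538733
  p ← 0.921447 + (0.35/2)·(-0.755586 + (-0.538733)) = 0.694941
p(1.05) ≈ 0.6949

0.6949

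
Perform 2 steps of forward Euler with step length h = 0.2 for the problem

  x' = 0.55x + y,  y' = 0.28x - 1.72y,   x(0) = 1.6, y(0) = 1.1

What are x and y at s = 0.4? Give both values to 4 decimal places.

2.3778, 0.6439

Euler on (x,y): x_{n+1} = x_n + h·x', y_{n+1} = y_n + h·y'.
0.000000: (1.600000, 1.100000); f=(1.980000, -1.444000) → (1.996000, 0.811200)
0.200000: (1.996000, 0.811200); f=(1.909000, -0.836384) → (2.377800, 0.643923)
(x(0.4), y(0.4)) ≈ (2.3778, 0.6439)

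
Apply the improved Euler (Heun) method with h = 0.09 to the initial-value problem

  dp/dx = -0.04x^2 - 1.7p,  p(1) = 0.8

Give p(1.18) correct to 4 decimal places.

0.5824

Heun: k1 = f(x_n, p_n); k2 = f(x_n + h, p_n + h·k1); p_{n+1} = p_n + (h/2)·(k1 + k2).
x=1.000000, p=0.800000:
  k1 = f(1.000000, 0.800000) = -1.400000
  k2 = f(1.090000, 0.674000) = -1.193324
  p ← 0.800000 + (0.09/2)·(-1.400000 + (-1.193324)) = 0.683300
x=1.090000, p=0.683300:
  k1 = f(1.090000, 0.683300) = -1.209135
  k2 = f(1.180000, 0.574478) = -1.032309
  p ← 0.683300 + (0.09/2)·(-1.209135 + (-1.032309)) = 0.582435
p(1.18) ≈ 0.5824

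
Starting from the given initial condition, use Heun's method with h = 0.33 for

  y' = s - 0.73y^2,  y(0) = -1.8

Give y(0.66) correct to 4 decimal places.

Heun: k1 = f(s_n, y_n); k2 = f(s_n + h, y_n + h·k1); y_{n+1} = y_n + (h/2)·(k1 + k2).
s=0.000000, y=-1.800000:
  k1 = f(0.000000, -1.800000) = -2.365200
  k2 = f(0.330000, -2.580516) = -4.531116
  y ← -1.800000 + (0.33/2)·(-2.365200 + (-4.531116)) = -2.937892
s=0.330000, y=-2.937892:
  k1 = f(0.330000, -2.937892) = -5.970783
  k2 = f(0.660000, -4.908251) = -16.926375
  y ← -2.937892 + (0.33/2)·(-5.970783 + (-16.926375)) = -6.715923
y(0.66) ≈ -6.7159

-6.7159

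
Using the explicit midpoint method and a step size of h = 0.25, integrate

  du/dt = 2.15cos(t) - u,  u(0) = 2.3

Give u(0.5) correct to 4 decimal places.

2.2030

Midpoint: k1 = f(t_n, u_n); k2 = f(t_n + h/2, u_n + (h/2)·k1); u_{n+1} = u_n + h·k2.
t=0.000000, u=2.300000:
  k1 = f(0.000000, 2.300000) = -0.150000
  k2 = f(0.125000, 2.281250) = -0.148025
  u ← 2.300000 + 0.25·(-0.148025) = 2.262994
t=0.250000, u=2.262994:
  k1 = f(0.250000, 2.262994) = -0.179832
  k2 = f(0.375000, 2.240515) = -0.239923
  u ← 2.262994 + 0.25·(-0.239923) = 2.203013
u(0.5) ≈ 2.2030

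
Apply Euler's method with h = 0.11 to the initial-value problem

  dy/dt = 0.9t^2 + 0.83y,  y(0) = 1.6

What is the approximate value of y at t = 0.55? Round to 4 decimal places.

2.5147

Euler: y_{n+1} = y_n + h·f(t_n, y_n).
t=0.000000, y=1.600000: f=1.328000 → y ← 1.600000 + 0.11·1.328000 = 1.746080
t=0.110000, y=1.746080: f=1.460136 → y ← 1.746080 + 0.11·1.460136 = 1.906695
t=0.220000, y=1.906695: f=1.626117 → y ← 1.906695 + 0.11·1.626117 = 2.085568
t=0.330000, y=2.085568: f=1.829031 → y ← 2.085568 + 0.11·1.829031 = 2.286761
t=0.440000, y=2.286761: f=2.072252 → y ← 2.286761 + 0.11·2.072252 = 2.514709
y(0.55) ≈ 2.5147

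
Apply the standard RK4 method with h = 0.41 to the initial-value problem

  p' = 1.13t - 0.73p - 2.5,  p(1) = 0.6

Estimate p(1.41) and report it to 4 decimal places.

0.0456

RK4: k1 = f(t_n, p_n); k2 = f(t_n + h/2, p_n + (h/2)·k1); k3 = f(t_n + h/2, p_n + (h/2)·k2); k4 = f(t_n + h, p_n + h·k3); p_{n+1} = p_n + (h/6)·(k1 + 2k2 + 2k3 + k4).
t=1.000000, p=0.600000:
  k1 = f(1.000000, 0.600000) = -1.808000
  k2 = f(1.205000, 0.229360) = -1.305783
  k3 = f(1.205000, 0.332315) = -1.380940
  k4 = f(1.410000, 0.033815) = -0.931385
  p ← 0.600000 + (0.41/6)·(k1 + 2k2 + 2k3 + k4) = 0.045623
p(1.41) ≈ 0.0456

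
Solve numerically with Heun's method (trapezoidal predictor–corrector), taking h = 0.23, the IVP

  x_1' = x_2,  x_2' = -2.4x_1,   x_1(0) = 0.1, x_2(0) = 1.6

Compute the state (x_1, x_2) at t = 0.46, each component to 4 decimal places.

Heun on (x_1,x_2): k1 = f(t_n, state_n); k2 = f(t_n + h, state_n + h·k1); state_{n+1} = state_n + (h/2)·(k1 + k2).
0.000000: (0.100000, 1.600000)
  k1 = (1.600000, -0.240000)
  predictor → (0.468000, 1.544800)
  k2 = (1.544800, -1.123200)
  → (0.461652, 1.443232)
0.230000: (0.461652, 1.443232)
  k1 = (1.443232, -1.107965)
  predictor → (0.793595, 1.188400)
  k2 = (1.188400, -1.904629)
  → (0.764290, 1.096784)
(x_1(0.46), x_2(0.46)) ≈ (0.7643, 1.0968)

0.7643, 1.0968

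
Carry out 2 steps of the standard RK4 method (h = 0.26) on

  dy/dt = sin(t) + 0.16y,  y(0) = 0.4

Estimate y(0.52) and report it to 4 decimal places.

0.5707

RK4: k1 = f(t_n, y_n); k2 = f(t_n + h/2, y_n + (h/2)·k1); k3 = f(t_n + h/2, y_n + (h/2)·k2); k4 = f(t_n + h, y_n + h·k3); y_{n+1} = y_n + (h/6)·(k1 + 2k2 + 2k3 + k4).
t=0.000000, y=0.400000:
  k1 = f(0.000000, 0.400000) = 0.064000
  k2 = f(0.130000, 0.408320) = 0.194965
  k3 = f(0.130000, 0.425345) = 0.197689
  k4 = f(0.260000, 0.451399) = 0.329304
  y ← 0.400000 + (0.26/6)·(k1 + 2k2 + 2k3 + k4) = 0.451073
t=0.260000, y=0.451073:
  k1 = f(0.260000, 0.451073) = 0.329252
  k2 = f(0.390000, 0.493876) = 0.459209
  k3 = f(0.390000, 0.510770) = 0.461912
  k4 = f(0.520000, 0.571170) = 0.588267
  y ← 0.451073 + (0.26/6)·(k1 + 2k2 + 2k3 + k4) = 0.570663
y(0.52) ≈ 0.5707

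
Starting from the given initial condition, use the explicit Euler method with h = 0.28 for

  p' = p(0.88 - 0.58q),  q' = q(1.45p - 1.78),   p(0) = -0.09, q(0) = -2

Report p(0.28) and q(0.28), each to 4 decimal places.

-0.1414, -0.9301

Euler on (p,q): p_{n+1} = p_n + h·p', q_{n+1} = q_n + h·q'.
0.000000: (-0.090000, -2.000000); f=(-0.183600, 3.821000) → (-0.141408, -0.930120)
(p(0.28), q(0.28)) ≈ (-0.1414, -0.9301)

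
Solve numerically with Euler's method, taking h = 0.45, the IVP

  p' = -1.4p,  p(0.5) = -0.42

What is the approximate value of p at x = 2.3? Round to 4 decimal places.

-0.0079

Euler: p_{n+1} = p_n + h·f(x_n, p_n).
x=0.500000, p=-0.420000: f=0.588000 → p ← -0.420000 + 0.45·0.588000 = -0.155400
x=0.950000, p=-0.155400: f=0.217560 → p ← -0.155400 + 0.45·0.217560 = -0.057498
x=1.400000, p=-0.057498: f=0.080497 → p ← -0.057498 + 0.45·0.080497 = -0.021274
x=1.850000, p=-0.021274: f=0.029784 → p ← -0.021274 + 0.45·0.029784 = -0.007871
p(2.3) ≈ -0.0079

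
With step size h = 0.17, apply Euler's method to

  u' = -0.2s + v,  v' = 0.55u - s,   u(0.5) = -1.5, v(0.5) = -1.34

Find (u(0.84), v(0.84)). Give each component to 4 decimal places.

Euler on (u,v): u_{n+1} = u_n + h·u', v_{n+1} = v_n + h·v'.
0.500000: (-1.500000, -1.340000); f=(-1.440000, -1.325000) → (-1.744800, -1.565250)
0.670000: (-1.744800, -1.565250); f=(-1.699250, -1.629640) → (-2.033673, -1.842289)
(u(0.84), v(0.84)) ≈ (-2.0337, -1.8423)

-2.0337, -1.8423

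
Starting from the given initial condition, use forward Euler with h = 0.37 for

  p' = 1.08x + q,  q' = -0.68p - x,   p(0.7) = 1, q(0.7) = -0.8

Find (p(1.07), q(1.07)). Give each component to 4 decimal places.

Euler on (p,q): p_{n+1} = p_n + h·p', q_{n+1} = q_n + h·q'.
0.700000: (1.000000, -0.800000); f=(-0.044000, -1.380000) → (0.983720, -1.310600)
(p(1.07), q(1.07)) ≈ (0.9837, -1.3106)

0.9837, -1.3106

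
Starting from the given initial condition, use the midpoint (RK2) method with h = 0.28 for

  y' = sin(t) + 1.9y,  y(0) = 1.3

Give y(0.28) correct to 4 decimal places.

2.2146

Midpoint: k1 = f(t_n, y_n); k2 = f(t_n + h/2, y_n + (h/2)·k1); y_{n+1} = y_n + h·k2.
t=0.000000, y=1.300000:
  k1 = f(0.000000, 1.300000) = 2.470000
  k2 = f(0.140000, 1.645800) = 3.266563
  y ← 1.300000 + 0.28·3.266563 = 2.214638
y(0.28) ≈ 2.2146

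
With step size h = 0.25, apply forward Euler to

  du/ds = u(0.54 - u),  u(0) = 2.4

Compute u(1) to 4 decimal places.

Euler: u_{n+1} = u_n + h·f(s_n, u_n).
s=0.000000, u=2.400000: f=-4.464000 → u ← 2.400000 + 0.25·(-4.464000) = 1.284000
s=0.250000, u=1.284000: f=-0.955296 → u ← 1.284000 + 0.25·(-0.955296) = 1.045176
s=0.500000, u=1.045176: f=-0.527998 → u ← 1.045176 + 0.25·(-0.527998) = 0.913177
s=0.750000, u=0.913177: f=-0.340776 → u ← 0.913177 + 0.25·(-0.340776) = 0.827983
u(1) ≈ 0.8280

0.8280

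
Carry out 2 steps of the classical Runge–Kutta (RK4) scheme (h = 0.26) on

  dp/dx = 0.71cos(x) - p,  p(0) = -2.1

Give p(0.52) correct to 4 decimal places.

-0.9751

RK4: k1 = f(x_n, p_n); k2 = f(x_n + h/2, p_n + (h/2)·k1); k3 = f(x_n + h/2, p_n + (h/2)·k2); k4 = f(x_n + h, p_n + h·k3); p_{n+1} = p_n + (h/6)·(k1 + 2k2 + 2k3 + k4).
x=0.000000, p=-2.100000:
  k1 = f(0.000000, -2.100000) = 2.810000
  k2 = f(0.130000, -1.734700) = 2.438709
  k3 = f(0.130000, -1.782968) = 2.486977
  k4 = f(0.260000, -1.453386) = 2.139523
  p ← -2.100000 + (0.26/6)·(k1 + 2k2 + 2k3 + k4) = -1.458628
x=0.260000, p=-1.458628:
  k1 = f(0.260000, -1.458628) = 2.144765
  k2 = f(0.390000, -1.179808) = 1.836494
  k3 = f(0.390000, -1.219884) = 1.876569
  k4 = f(0.520000, -0.970720) = 1.586872
  p ← -1.458628 + (0.26/6)·(k1 + 2k2 + 2k3 + k4) = -0.975125
p(0.52) ≈ -0.9751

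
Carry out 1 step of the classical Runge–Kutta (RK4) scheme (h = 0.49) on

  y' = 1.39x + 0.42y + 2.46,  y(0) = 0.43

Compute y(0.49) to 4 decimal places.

2.0455

RK4: k1 = f(x_n, y_n); k2 = f(x_n + h/2, y_n + (h/2)·k1); k3 = f(x_n + h/2, y_n + (h/2)·k2); k4 = f(x_n + h, y_n + h·k3); y_{n+1} = y_n + (h/6)·(k1 + 2k2 + 2k3 + k4).
x=0.000000, y=0.430000:
  k1 = f(0.000000, 0.430000) = 2.640600
  k2 = f(0.245000, 1.076947) = 3.252868
  k3 = f(0.245000, 1.226953) = 3.315870
  k4 = f(0.490000, 2.054776) = 4.004106
  y ← 0.430000 + (0.49/6)·(k1 + 2k2 + 2k3 + k4) = 2.045545
y(0.49) ≈ 2.0455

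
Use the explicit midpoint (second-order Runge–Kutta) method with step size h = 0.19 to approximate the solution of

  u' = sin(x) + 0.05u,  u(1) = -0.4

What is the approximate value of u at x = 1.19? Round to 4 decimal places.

Midpoint: k1 = f(x_n, u_n); k2 = f(x_n + h/2, u_n + (h/2)·k1); u_{n+1} = u_n + h·k2.
x=1.000000, u=-0.400000:
  k1 = f(1.000000, -0.400000) = 0.821471
  k2 = f(1.095000, -0.321960) = 0.872830
  u ← -0.400000 + 0.19·0.872830 = -0.234162
u(1.19) ≈ -0.2342

-0.2342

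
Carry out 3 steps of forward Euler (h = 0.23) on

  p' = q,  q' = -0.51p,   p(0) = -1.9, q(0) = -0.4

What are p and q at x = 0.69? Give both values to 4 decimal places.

Euler on (p,q): p_{n+1} = p_n + h·p', q_{n+1} = q_n + h·q'.
0.000000: (-1.900000, -0.400000); f=(-0.400000, 0.969000) → (-1.992000, -0.177130)
0.230000: (-1.992000, -0.177130); f=(-0.177130, 1.015920) → (-2.032740, 0.056532)
0.460000: (-2.032740, 0.056532); f=(0.056532, 1.036697) → (-2.019738, 0.294972)
(p(0.69), q(0.69)) ≈ (-2.0197, 0.2950)

-2.0197, 0.2950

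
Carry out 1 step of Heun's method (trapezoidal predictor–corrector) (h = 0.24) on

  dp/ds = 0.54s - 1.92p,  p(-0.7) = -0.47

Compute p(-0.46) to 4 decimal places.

-0.3576

Heun: k1 = f(s_n, p_n); k2 = f(s_n + h, p_n + h·k1); p_{n+1} = p_n + (h/2)·(k1 + k2).
s=-0.700000, p=-0.470000:
  k1 = f(-0.700000, -0.470000) = 0.524400
  k2 = f(-0.460000, -0.344144) = 0.412356
  p ← -0.470000 + (0.24/2)·(0.524400 + 0.412356) = -0.357589
p(-0.46) ≈ -0.3576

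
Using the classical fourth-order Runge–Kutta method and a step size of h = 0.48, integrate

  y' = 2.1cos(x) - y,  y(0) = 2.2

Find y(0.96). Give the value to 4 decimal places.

RK4: k1 = f(x_n, y_n); k2 = f(x_n + h/2, y_n + (h/2)·k1); k3 = f(x_n + h/2, y_n + (h/2)·k2); k4 = f(x_n + h, y_n + h·k3); y_{n+1} = y_n + (h/6)·(k1 + 2k2 + 2k3 + k4).
x=0.000000, y=2.200000:
  k1 = f(0.000000, 2.200000) = -0.100000
  k2 = f(0.240000, 2.176000) = -0.136190
  k3 = f(0.240000, 2.167314) = -0.127505
  k4 = f(0.480000, 2.138798) = -0.276108
  y ← 2.200000 + (0.48/6)·(k1 + 2k2 + 2k3 + k4) = 2.127720
x=0.480000, y=2.127720:
  k1 = f(0.480000, 2.127720) = -0.265031
  k2 = f(0.720000, 2.064113) = -0.485321
  k3 = f(0.720000, 2.011243) = -0.432451
  k4 = f(0.960000, 1.920144) = -0.715752
  y ← 2.127720 + (0.48/6)·(k1 + 2k2 + 2k3 + k4) = 1.902414
y(0.96) ≈ 1.9024

1.9024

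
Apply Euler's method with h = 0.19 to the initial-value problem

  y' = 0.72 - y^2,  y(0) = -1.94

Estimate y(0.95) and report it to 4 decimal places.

Euler: y_{n+1} = y_n + h·f(s_n, y_n).
s=0.000000, y=-1.940000: f=-3.043600 → y ← -1.940000 + 0.19·(-3.043600) = -2.518284
s=0.190000, y=-2.518284: f=-5.621754 → y ← -2.518284 + 0.19·(-5.621754) = -3.586417
s=0.380000, y=-3.586417: f=-12.142389 → y ← -3.586417 + 0.19·(-12.142389) = -5.893471
s=0.570000, y=-5.893471: f=-34.013004 → y ← -5.893471 + 0.19·(-34.013004) = -12.355942
s=0.760000, y=-12.355942: f=-151.949301 → y ← -12.355942 + 0.19·(-151.949301) = -41.226309
y(0.95) ≈ -41.2263

-41.2263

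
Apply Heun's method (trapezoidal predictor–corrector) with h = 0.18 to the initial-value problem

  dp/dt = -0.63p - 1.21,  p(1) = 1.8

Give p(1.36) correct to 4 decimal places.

Heun: k1 = f(t_n, p_n); k2 = f(t_n + h, p_n + h·k1); p_{n+1} = p_n + (h/2)·(k1 + k2).
t=1.000000, p=1.800000:
  k1 = f(1.000000, 1.800000) = -2.344000
  k2 = f(1.180000, 1.378080) = -2.078190
  p ← 1.800000 + (0.18/2)·(-2.344000 + (-2.078190)) = 1.402003
t=1.180000, p=1.402003:
  k1 = f(1.180000, 1.402003) = -2.093262
  k2 = f(1.360000, 1.025216) = -1.855886
  p ← 1.402003 + (0.18/2)·(-2.093262 + (-1.855886)) = 1.046580
p(1.36) ≈ 1.0466

1.0466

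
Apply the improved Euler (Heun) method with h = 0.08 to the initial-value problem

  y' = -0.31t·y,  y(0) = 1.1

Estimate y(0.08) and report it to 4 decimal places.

Heun: k1 = f(t_n, y_n); k2 = f(t_n + h, y_n + h·k1); y_{n+1} = y_n + (h/2)·(k1 + k2).
t=0.000000, y=1.100000:
  k1 = f(0.000000, 1.100000) = 0.000000
  k2 = f(0.080000, 1.100000) = -0.027280
  y ← 1.100000 + (0.08/2)·(0.000000 + (-0.027280)) = 1.098909
y(0.08) ≈ 1.0989

1.0989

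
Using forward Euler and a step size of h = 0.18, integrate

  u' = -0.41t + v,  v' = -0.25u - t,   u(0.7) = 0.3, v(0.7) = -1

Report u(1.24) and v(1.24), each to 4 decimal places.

Euler on (u,v): u_{n+1} = u_n + h·u', v_{n+1} = v_n + h·v'.
0.700000: (0.300000, -1.000000); f=(-1.287000, -0.775000) → (0.068340, -1.139500)
0.880000: (0.068340, -1.139500); f=(-1.500300, -0.897085) → (-0.201714, -1.300975)
1.060000: (-0.201714, -1.300975); f=(-1.735575, -1.009572) → (-0.514118, -1.482698)
(u(1.24), v(1.24)) ≈ (-0.5141, -1.4827)

-0.5141, -1.4827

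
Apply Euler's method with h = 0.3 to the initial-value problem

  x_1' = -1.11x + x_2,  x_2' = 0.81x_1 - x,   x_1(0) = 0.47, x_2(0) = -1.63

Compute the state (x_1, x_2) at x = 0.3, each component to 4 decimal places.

-0.0190, -1.5158

Euler on (x_1,x_2): x_1_{n+1} = x_1_n + h·x_1', x_2_{n+1} = x_2_n + h·x_2'.
0.000000: (0.470000, -1.630000); f=(-1.630000, 0.380700) → (-0.019000, -1.515790)
(x_1(0.3), x_2(0.3)) ≈ (-0.0190, -1.5158)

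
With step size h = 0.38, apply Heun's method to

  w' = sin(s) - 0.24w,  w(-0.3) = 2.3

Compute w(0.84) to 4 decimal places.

Heun: k1 = f(s_n, w_n); k2 = f(s_n + h, w_n + h·k1); w_{n+1} = w_n + (h/2)·(k1 + k2).
s=-0.300000, w=2.300000:
  k1 = f(-0.300000, 2.300000) = -0.847520
  k2 = f(0.080000, 1.977942) = -0.394791
  w ← 2.300000 + (0.38/2)·(-0.847520 + (-0.394791)) = 2.063961
s=0.080000, w=2.063961:
  k1 = f(0.080000, 2.063961) = -0.415436
  k2 = f(0.460000, 1.906095) = -0.013515
  w ← 2.063961 + (0.38/2)·(-0.415436 + (-0.013515)) = 1.982460
s=0.460000, w=1.982460:
  k1 = f(0.460000, 1.982460) = -0.031842
  k2 = f(0.840000, 1.970360) = 0.271757
  w ← 1.982460 + (0.38/2)·(-0.031842 + 0.271757) = 2.028044
w(0.84) ≈ 2.0280

2.0280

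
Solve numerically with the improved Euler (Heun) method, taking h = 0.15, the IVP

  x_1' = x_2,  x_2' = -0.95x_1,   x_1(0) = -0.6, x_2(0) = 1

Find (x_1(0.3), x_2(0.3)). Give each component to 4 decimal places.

-0.2776, 1.1265

Heun on (x_1,x_2): k1 = f(t_n, state_n); k2 = f(t_n + h, state_n + h·k1); state_{n+1} = state_n + (h/2)·(k1 + k2).
0.000000: (-0.600000, 1.000000)
  k1 = (1.000000, 0.570000)
  predictor → (-0.450000, 1.085500)
  k2 = (1.085500, 0.427500)
  → (-0.443588, 1.074812)
0.150000: (-0.443588, 1.074812)
  k1 = (1.074812, 0.421408)
  predictor → (-0.282366, 1.138024)
  k2 = (1.138024, 0.268247)
  → (-0.277625, 1.126537)
(x_1(0.3), x_2(0.3)) ≈ (-0.2776, 1.1265)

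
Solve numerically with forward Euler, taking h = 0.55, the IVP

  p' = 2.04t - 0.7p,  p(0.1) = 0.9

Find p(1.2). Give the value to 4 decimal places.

Euler: p_{n+1} = p_n + h·f(t_n, p_n).
t=0.100000, p=0.900000: f=-0.426000 → p ← 0.900000 + 0.55·(-0.426000) = 0.665700
t=0.650000, p=0.665700: f=0.860010 → p ← 0.665700 + 0.55·0.860010 = 1.138706
p(1.2) ≈ 1.1387

1.1387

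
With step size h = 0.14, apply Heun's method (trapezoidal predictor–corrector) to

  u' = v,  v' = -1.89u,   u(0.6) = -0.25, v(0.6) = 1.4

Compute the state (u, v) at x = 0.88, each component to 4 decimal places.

0.1532, 1.4266

Heun on (u,v): k1 = f(x_n, state_n); k2 = f(x_n + h, state_n + h·k1); state_{n+1} = state_n + (h/2)·(k1 + k2).
0.600000: (-0.250000, 1.400000)
  k1 = (1.400000, 0.472500)
  predictor → (-0.054000, 1.466150)
  k2 = (1.466150, 0.102060)
  → (-0.049370, 1.440219)
0.740000: (-0.049370, 1.440219)
  k1 = (1.440219, 0.093308)
  predictor → (0.152261, 1.453282)
  k2 = (1.453282, -0.287774)
  → (0.153176, 1.426607)
(u(0.88), v(0.88)) ≈ (0.1532, 1.4266)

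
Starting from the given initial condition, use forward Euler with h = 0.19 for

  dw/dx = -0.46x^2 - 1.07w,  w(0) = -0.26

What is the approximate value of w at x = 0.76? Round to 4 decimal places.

Euler: w_{n+1} = w_n + h·f(x_n, w_n).
x=0.000000, w=-0.260000: f=0.278200 → w ← -0.260000 + 0.19·0.278200 = -0.207142
x=0.190000, w=-0.207142: f=0.205036 → w ← -0.207142 + 0.19·0.205036 = -0.168185
x=0.380000, w=-0.168185: f=0.113534 → w ← -0.168185 + 0.19·0.113534 = -0.146614
x=0.570000, w=-0.146614: f=0.007423 → w ← -0.146614 + 0.19·0.007423 = -0.145203
w(0.76) ≈ -0.1452

-0.1452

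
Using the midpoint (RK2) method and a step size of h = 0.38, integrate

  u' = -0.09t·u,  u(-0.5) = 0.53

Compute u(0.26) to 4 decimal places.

Midpoint: k1 = f(t_n, u_n); k2 = f(t_n + h/2, u_n + (h/2)·k1); u_{n+1} = u_n + h·k2.
t=-0.500000, u=0.530000:
  k1 = f(-0.500000, 0.530000) = 0.023850
  k2 = f(-0.310000, 0.534532) = 0.014913
  u ← 0.530000 + 0.38·0.014913 = 0.535667
t=-0.120000, u=0.535667:
  k1 = f(-0.120000, 0.535667) = 0.005785
  k2 = f(0.070000, 0.536766) = -0.003382
  u ← 0.535667 + 0.38·(-0.003382) = 0.534382
u(0.26) ≈ 0.5344

0.5344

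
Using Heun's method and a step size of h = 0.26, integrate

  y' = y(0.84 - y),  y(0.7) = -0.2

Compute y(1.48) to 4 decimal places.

-0.4858

Heun: k1 = f(x_n, y_n); k2 = f(x_n + h, y_n + h·k1); y_{n+1} = y_n + (h/2)·(k1 + k2).
x=0.700000, y=-0.200000:
  k1 = f(0.700000, -0.200000) = -0.208000
  k2 = f(0.960000, -0.254080) = -0.277984
  y ← -0.200000 + (0.26/2)·(-0.208000 + (-0.277984)) = -0.263178
x=0.960000, y=-0.263178:
  k1 = f(0.960000, -0.263178) = -0.290332
  k2 = f(1.220000, -0.338664) = -0.399171
  y ← -0.263178 + (0.26/2)·(-0.290332 + (-0.399171)) = -0.352813
x=1.220000, y=-0.352813:
  k1 = f(1.220000, -0.352813) = -0.420840
  k2 = f(1.480000, -0.462232) = -0.601933
  y ← -0.352813 + (0.26/2)·(-0.420840 + (-0.601933)) = -0.485774
y(1.48) ≈ -0.4858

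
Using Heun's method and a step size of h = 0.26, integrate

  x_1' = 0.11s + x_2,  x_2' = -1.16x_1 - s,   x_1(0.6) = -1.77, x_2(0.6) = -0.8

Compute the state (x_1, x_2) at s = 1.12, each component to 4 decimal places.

-1.9450, -0.0961

Heun on (x_1,x_2): k1 = f(s_n, state_n); k2 = f(s_n + h, state_n + h·k1); state_{n+1} = state_n + (h/2)·(k1 + k2).
0.600000: (-1.770000, -0.800000)
  k1 = (-0.734000, 1.453200)
  predictor → (-1.960840, -0.422168)
  k2 = (-0.327568, 1.414574)
  → (-1.908004, -0.427189)
0.860000: (-1.908004, -0.427189)
  k1 = (-0.332589, 1.353284)
  predictor → (-1.994477, -0.075335)
  k2 = (0.047865, 1.193593)
  → (-1.945018, -0.096095)
(x_1(1.12), x_2(1.12)) ≈ (-1.9450, -0.0961)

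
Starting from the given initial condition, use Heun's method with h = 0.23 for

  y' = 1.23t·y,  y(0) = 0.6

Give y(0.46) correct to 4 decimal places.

Heun: k1 = f(t_n, y_n); k2 = f(t_n + h, y_n + h·k1); y_{n+1} = y_n + (h/2)·(k1 + k2).
t=0.000000, y=0.600000:
  k1 = f(0.000000, 0.600000) = 0.000000
  k2 = f(0.230000, 0.600000) = 0.169740
  y ← 0.600000 + (0.23/2)·(0.000000 + 0.169740) = 0.619520
t=0.230000, y=0.619520:
  k1 = f(0.230000, 0.619520) = 0.175262
  k2 = f(0.460000, 0.659830) = 0.373332
  y ← 0.619520 + (0.23/2)·(0.175262 + 0.373332) = 0.682608
y(0.46) ≈ 0.6826

0.6826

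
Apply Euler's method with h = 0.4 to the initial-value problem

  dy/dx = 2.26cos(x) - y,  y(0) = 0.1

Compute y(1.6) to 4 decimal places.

Euler: y_{n+1} = y_n + h·f(x_n, y_n).
x=0.000000, y=0.100000: f=2.160000 → y ← 0.100000 + 0.4·2.160000 = 0.964000
x=0.400000, y=0.964000: f=1.117598 → y ← 0.964000 + 0.4·1.117598 = 1.411039
x=0.800000, y=1.411039: f=0.163518 → y ← 1.411039 + 0.4·0.163518 = 1.476446
x=1.200000, y=1.476446: f=-0.657518 → y ← 1.476446 + 0.4·(-0.657518) = 1.213439
y(1.6) ≈ 1.2134

1.2134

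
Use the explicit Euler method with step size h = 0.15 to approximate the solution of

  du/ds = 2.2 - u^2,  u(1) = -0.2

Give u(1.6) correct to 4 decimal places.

0.9965

Euler: u_{n+1} = u_n + h·f(s_n, u_n).
s=1.000000, u=-0.200000: f=2.160000 → u ← -0.200000 + 0.15·2.160000 = 0.124000
s=1.150000, u=0.124000: f=2.184624 → u ← 0.124000 + 0.15·2.184624 = 0.451694
s=1.300000, u=0.451694: f=1.995973 → u ← 0.451694 + 0.15·1.995973 = 0.751090
s=1.450000, u=0.751090: f=1.635865 → u ← 0.751090 + 0.15·1.635865 = 0.996469
u(1.6) ≈ 0.9965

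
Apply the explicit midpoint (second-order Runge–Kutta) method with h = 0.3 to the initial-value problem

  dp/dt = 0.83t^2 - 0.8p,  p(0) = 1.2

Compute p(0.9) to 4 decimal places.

0.7594

Midpoint: k1 = f(t_n, p_n); k2 = f(t_n + h/2, p_n + (h/2)·k1); p_{n+1} = p_n + h·k2.
t=0.000000, p=1.200000:
  k1 = f(0.000000, 1.200000) = -0.960000
  k2 = f(0.150000, 1.056000) = -0.826125
  p ← 1.200000 + 0.3·(-0.826125) = 0.952162
t=0.300000, p=0.952162:
  k1 = f(0.300000, 0.952162) = -0.687030
  k2 = f(0.450000, 0.849108) = -0.511211
  p ← 0.952162 + 0.3·(-0.511211) = 0.798799
t=0.600000, p=0.798799:
  k1 = f(0.600000, 0.798799) = -0.340239
  k2 = f(0.750000, 0.747763) = -0.131336
  p ← 0.798799 + 0.3·(-0.131336) = 0.759398
p(0.9) ≈ 0.7594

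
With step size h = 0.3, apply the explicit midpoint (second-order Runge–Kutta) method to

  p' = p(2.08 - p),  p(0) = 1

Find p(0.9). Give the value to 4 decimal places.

Midpoint: k1 = f(x_n, p_n); k2 = f(x_n + h/2, p_n + (h/2)·k1); p_{n+1} = p_n + h·k2.
x=0.000000, p=1.000000:
  k1 = f(0.000000, 1.000000) = 1.080000
  k2 = f(0.150000, 1.162000) = 1.066716
  p ← 1.000000 + 0.3·1.066716 = 1.320015
x=0.300000, p=1.320015:
  k1 = f(0.300000, 1.320015) = 1.003192
  k2 = f(0.450000, 1.470494) = 0.896275
  p ← 1.320015 + 0.3·0.896275 = 1.588897
x=0.600000, p=1.588897:
  k1 = f(0.600000, 1.588897) = 0.780312
  k2 = f(0.750000, 1.705944) = 0.638118
  p ← 1.588897 + 0.3·0.638118 = 1.780333
p(0.9) ≈ 1.7803

1.7803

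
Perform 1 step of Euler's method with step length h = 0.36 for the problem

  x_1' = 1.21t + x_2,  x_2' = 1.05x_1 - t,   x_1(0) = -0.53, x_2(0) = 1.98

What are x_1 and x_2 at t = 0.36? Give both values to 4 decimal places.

Euler on (x_1,x_2): x_1_{n+1} = x_1_n + h·x_1', x_2_{n+1} = x_2_n + h·x_2'.
0.000000: (-0.530000, 1.980000); f=(1.980000, -0.556500) → (0.182800, 1.779660)
(x_1(0.36), x_2(0.36)) ≈ (0.1828, 1.7797)

0.1828, 1.7797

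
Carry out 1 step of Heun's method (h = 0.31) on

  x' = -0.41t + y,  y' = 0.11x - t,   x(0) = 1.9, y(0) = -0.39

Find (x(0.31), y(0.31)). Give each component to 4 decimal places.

Heun on (x,y): k1 = f(t_n, state_n); k2 = f(t_n + h, state_n + h·k1); state_{n+1} = state_n + (h/2)·(k1 + k2).
0.000000: (1.900000, -0.390000)
  k1 = (-0.390000, 0.209000)
  predictor → (1.779100, -0.325210)
  k2 = (-0.452310, -0.114299)
  → (1.769442, -0.375321)
(x(0.31), y(0.31)) ≈ (1.7694, -0.3753)

1.7694, -0.3753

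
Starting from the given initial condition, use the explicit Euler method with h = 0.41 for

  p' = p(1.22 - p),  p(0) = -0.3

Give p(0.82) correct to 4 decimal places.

Euler: p_{n+1} = p_n + h·f(t_n, p_n).
t=0.000000, p=-0.300000: f=-0.456000 → p ← -0.300000 + 0.41·(-0.456000) = -0.486960
t=0.410000, p=-0.486960: f=-0.831221 → p ← -0.486960 + 0.41·(-0.831221) = -0.827761
p(0.82) ≈ -0.8278

-0.8278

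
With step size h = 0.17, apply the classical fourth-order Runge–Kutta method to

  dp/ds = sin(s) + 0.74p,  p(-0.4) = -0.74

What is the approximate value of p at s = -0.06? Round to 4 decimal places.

-1.0421

RK4: k1 = f(s_n, p_n); k2 = f(s_n + h/2, p_n + (h/2)·k1); k3 = f(s_n + h/2, p_n + (h/2)·k2); k4 = f(s_n + h, p_n + h·k3); p_{n+1} = p_n + (h/6)·(k1 + 2k2 + 2k3 + k4).
s=-0.400000, p=-0.740000:
  k1 = f(-0.400000, -0.740000) = -0.937018
  k2 = f(-0.315000, -0.819647) = -0.916355
  k3 = f(-0.315000, -0.817890) = -0.915055
  k4 = f(-0.230000, -0.895559) = -0.890691
  p ← -0.740000 + (0.17/6)·(k1 + 2k2 + 2k3 + k4) = -0.895565
s=-0.230000, p=-0.895565:
  k1 = f(-0.230000, -0.895565) = -0.890696
  k2 = f(-0.145000, -0.971274) = -0.863235
  k3 = f(-0.145000, -0.968940) = -0.861508
  k4 = f(-0.060000, -1.042021) = -0.831060
  p ← -0.895565 + (0.17/6)·(k1 + 2k2 + 2k3 + k4) = -1.042084
p(-0.06) ≈ -1.0421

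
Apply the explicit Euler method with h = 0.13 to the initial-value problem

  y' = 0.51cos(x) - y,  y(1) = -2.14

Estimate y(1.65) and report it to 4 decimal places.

-0.9984

Euler: y_{n+1} = y_n + h·f(x_n, y_n).
x=1.000000, y=-2.140000: f=2.415554 → y ← -2.140000 + 0.13·2.415554 = -1.825978
x=1.130000, y=-1.825978: f=2.043574 → y ← -1.825978 + 0.13·2.043574 = -1.560313
x=1.260000, y=-1.560313: f=1.716280 → y ← -1.560313 + 0.13·1.716280 = -1.337197
x=1.390000, y=-1.337197: f=1.428902 → y ← -1.337197 + 0.13·1.428902 = -1.151440
x=1.520000, y=-1.151440: f=1.177335 → y ← -1.151440 + 0.13·1.177335 = -0.998386
y(1.65) ≈ -0.9984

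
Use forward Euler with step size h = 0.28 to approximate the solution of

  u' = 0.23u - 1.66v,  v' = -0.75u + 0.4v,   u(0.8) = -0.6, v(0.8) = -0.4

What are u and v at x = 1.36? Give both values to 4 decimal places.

-0.3337, -0.2594

Euler on (u,v): u_{n+1} = u_n + h·u', v_{n+1} = v_n + h·v'.
0.800000: (-0.600000, -0.400000); f=(0.526000, 0.290000) → (-0.452720, -0.318800)
1.080000: (-0.452720, -0.318800); f=(0.425082, 0.212020) → (-0.333697, -0.259434)
(u(1.36), v(1.36)) ≈ (-0.3337, -0.2594)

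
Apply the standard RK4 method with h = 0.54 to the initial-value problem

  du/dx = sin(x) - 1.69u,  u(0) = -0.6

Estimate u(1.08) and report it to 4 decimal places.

0.2079

RK4: k1 = f(x_n, u_n); k2 = f(x_n + h/2, u_n + (h/2)·k1); k3 = f(x_n + h/2, u_n + (h/2)·k2); k4 = f(x_n + h, u_n + h·k3); u_{n+1} = u_n + (h/6)·(k1 + 2k2 + 2k3 + k4).
x=0.000000, u=-0.600000:
  k1 = f(0.000000, -0.600000) = 1.014000
  k2 = f(0.270000, -0.326220) = 0.818043
  k3 = f(0.270000, -0.379128) = 0.907458
  k4 = f(0.540000, -0.109973) = 0.699990
  u ← -0.600000 + (0.54/6)·(k1 + 2k2 + 2k3 + k4) = -0.135151
x=0.540000, u=-0.135151:
  k1 = f(0.540000, -0.135151) = 0.742541
  k2 = f(0.810000, 0.065335) = 0.613871
  k3 = f(0.810000, 0.030594) = 0.672583
  k4 = f(1.080000, 0.228044) = 0.496563
  u ← -0.135151 + (0.54/6)·(k1 + 2k2 + 2k3 + k4) = 0.207930
u(1.08) ≈ 0.2079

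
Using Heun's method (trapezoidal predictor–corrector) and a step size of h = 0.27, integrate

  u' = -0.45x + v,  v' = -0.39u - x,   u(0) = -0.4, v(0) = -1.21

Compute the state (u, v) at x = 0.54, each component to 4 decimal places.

-1.1065, -1.2002

Heun on (u,v): k1 = f(x_n, state_n); k2 = f(x_n + h, state_n + h·k1); state_{n+1} = state_n + (h/2)·(k1 + k2).
0.000000: (-0.400000, -1.210000)
  k1 = (-1.210000, 0.156000)
  predictor → (-0.726700, -1.167880)
  k2 = (-1.289380, 0.013413)
  → (-0.737416, -1.187129)
0.270000: (-0.737416, -1.187129)
  k1 = (-1.308629, 0.017592)
  predictor → (-1.090746, -1.182379)
  k2 = (-1.425379, -0.114609)
  → (-1.106507, -1.200226)
(u(0.54), v(0.54)) ≈ (-1.1065, -1.2002)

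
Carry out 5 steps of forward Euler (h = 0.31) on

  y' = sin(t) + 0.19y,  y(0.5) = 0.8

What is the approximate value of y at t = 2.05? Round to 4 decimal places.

Euler: y_{n+1} = y_n + h·f(t_n, y_n).
t=0.500000, y=0.800000: f=0.631426 → y ← 0.800000 + 0.31·0.631426 = 0.995742
t=0.810000, y=0.995742: f=0.913478 → y ← 0.995742 + 0.31·0.913478 = 1.278920
t=1.120000, y=1.278920: f=1.143095 → y ← 1.278920 + 0.31·1.143095 = 1.633280
t=1.430000, y=1.633280: f=1.300428 → y ← 1.633280 + 0.31·1.300428 = 2.036412
t=1.740000, y=2.036412: f=1.372638 → y ← 2.036412 + 0.31·1.372638 = 2.461930
y(2.05) ≈ 2.4619

2.4619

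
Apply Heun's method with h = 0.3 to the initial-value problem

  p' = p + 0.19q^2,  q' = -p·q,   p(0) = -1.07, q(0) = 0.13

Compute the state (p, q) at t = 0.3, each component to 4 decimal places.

Heun on (p,q): k1 = f(t_n, state_n); k2 = f(t_n + h, state_n + h·k1); state_{n+1} = state_n + (h/2)·(k1 + k2).
0.000000: (-1.070000, 0.130000)
  k1 = (-1.066789, 0.139100)
  predictor → (-1.390037, 0.171730)
  k2 = (-1.384433, 0.238711)
  → (-1.437683, 0.186672)
(p(0.3), q(0.3)) ≈ (-1.4377, 0.1867)

-1.4377, 0.1867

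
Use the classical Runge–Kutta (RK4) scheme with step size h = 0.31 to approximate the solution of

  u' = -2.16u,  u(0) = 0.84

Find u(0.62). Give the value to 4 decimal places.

0.2210

RK4: k1 = f(x_n, u_n); k2 = f(x_n + h/2, u_n + (h/2)·k1); k3 = f(x_n + h/2, u_n + (h/2)·k2); k4 = f(x_n + h, u_n + h·k3); u_{n+1} = u_n + (h/6)·(k1 + 2k2 + 2k3 + k4).
x=0.000000, u=0.840000:
  k1 = f(0.000000, 0.840000) = -1.814400
  k2 = f(0.155000, 0.558768) = -1.206939
  k3 = f(0.155000, 0.652924) = -1.410317
  k4 = f(0.310000, 0.402802) = -0.870052
  u ← 0.840000 + (0.31/6)·(k1 + 2k2 + 2k3 + k4) = 0.430854
x=0.310000, u=0.430854:
  k1 = f(0.310000, 0.430854) = -0.930644
  k2 = f(0.465000, 0.286604) = -0.619064
  k3 = f(0.465000, 0.334899) = -0.723381
  k4 = f(0.620000, 0.206605) = -0.446268
  u ← 0.430854 + (0.31/6)·(k1 + 2k2 + 2k3 + k4) = 0.220994
u(0.62) ≈ 0.2210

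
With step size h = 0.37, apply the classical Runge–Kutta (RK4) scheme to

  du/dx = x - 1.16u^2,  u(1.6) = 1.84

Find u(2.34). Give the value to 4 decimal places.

RK4: k1 = f(x_n, u_n); k2 = f(x_n + h/2, u_n + (h/2)·k1); k3 = f(x_n + h/2, u_n + (h/2)·k2); k4 = f(x_n + h, u_n + h·k3); u_{n+1} = u_n + (h/6)·(k1 + 2k2 + 2k3 + k4).
x=1.600000, u=1.840000:
  k1 = f(1.600000, 1.840000) = -2.327296
  k2 = f(1.785000, 1.409450) = -0.519398
  k3 = f(1.785000, 1.743911) = -1.742823
  k4 = f(1.970000, 1.195155) = 0.313060
  u ← 1.840000 + (0.37/6)·(k1 + 2k2 + 2k3 + k4) = 1.436782
x=1.970000, u=1.436782:
  k1 = f(1.970000, 1.436782) = -0.424636
  k2 = f(2.155000, 1.358224) = 0.015064
  k3 = f(2.155000, 1.439568) = -0.248934
  k4 = f(2.340000, 1.344676) = 0.242542
  u ← 1.436782 + (0.37/6)·(k1 + 2k2 + 2k3 + k4) = 1.396708
u(2.34) ≈ 1.3967

1.3967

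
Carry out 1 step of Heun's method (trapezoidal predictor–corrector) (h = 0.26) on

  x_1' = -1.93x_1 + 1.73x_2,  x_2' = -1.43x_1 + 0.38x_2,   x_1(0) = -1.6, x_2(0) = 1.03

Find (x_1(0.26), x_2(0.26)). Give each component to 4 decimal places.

-0.4948, 1.5257

Heun on (x_1,x_2): k1 = f(s_n, state_n); k2 = f(s_n + h, state_n + h·k1); state_{n+1} = state_n + (h/2)·(k1 + k2).
0.000000: (-1.600000, 1.030000)
  k1 = (4.869900, 2.679400)
  predictor → (-0.333826, 1.726644)
  k2 = (3.631378, 1.133496)
  → (-0.494834, 1.525676)
(x_1(0.26), x_2(0.26)) ≈ (-0.4948, 1.5257)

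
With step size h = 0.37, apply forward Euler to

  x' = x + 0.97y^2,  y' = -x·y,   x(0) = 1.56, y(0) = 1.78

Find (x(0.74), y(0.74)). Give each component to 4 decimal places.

Euler on (x,y): x_{n+1} = x_n + h·x', y_{n+1} = y_n + h·y'.
0.000000: (1.560000, 1.780000); f=(4.633348, -2.776800) → (3.274339, 0.752584)
0.370000: (3.274339, 0.752584); f=(3.823730, -2.464215) → (4.689119, -0.159176)
(x(0.74), y(0.74)) ≈ (4.6891, -0.1592)

4.6891, -0.1592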